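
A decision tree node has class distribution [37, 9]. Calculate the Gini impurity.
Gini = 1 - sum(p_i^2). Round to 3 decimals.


Total = 46. Proportions: 37/46, 9/46. sum(p_i^2) = 0.6853. Gini = 1 - 0.6853 = 0.3147, which rounds to 0.315.

0.315


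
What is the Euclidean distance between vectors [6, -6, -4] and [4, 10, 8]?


d = sqrt(sum of squared differences). (6-4)^2=4, (-6-10)^2=256, (-4-8)^2=144. Sum = 404.

sqrt(404)


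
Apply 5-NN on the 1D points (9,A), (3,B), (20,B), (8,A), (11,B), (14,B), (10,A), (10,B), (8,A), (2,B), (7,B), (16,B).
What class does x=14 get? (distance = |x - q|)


Distances: |9-14|=5, |3-14|=11, |20-14|=6, |8-14|=6, |11-14|=3, |14-14|=0, |10-14|=4, |10-14|=4, |8-14|=6, |2-14|=12, |7-14|=7, |16-14|=2. 5 nearest: (14,B), (16,B), (11,B), (10,A), (10,B). Counts: {'B': 4, 'A': 1}. Majority class: B.

B


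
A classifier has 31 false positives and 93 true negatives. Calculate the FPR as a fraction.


FPR = FP / (FP + TN) = 31 / 124 = 1/4.

1/4


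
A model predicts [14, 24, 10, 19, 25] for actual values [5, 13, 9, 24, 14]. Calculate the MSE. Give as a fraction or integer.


MSE = (1/5) * ((5-14)^2=81 + (13-24)^2=121 + (9-10)^2=1 + (24-19)^2=25 + (14-25)^2=121). Sum = 349. MSE = 349/5.

349/5


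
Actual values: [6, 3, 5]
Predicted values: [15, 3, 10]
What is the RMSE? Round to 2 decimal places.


MSE = 35.3333. RMSE = sqrt(35.3333) = 5.94.

5.94


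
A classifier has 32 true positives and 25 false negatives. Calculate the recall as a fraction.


Recall = TP / (TP + FN) = 32 / 57 = 32/57.

32/57


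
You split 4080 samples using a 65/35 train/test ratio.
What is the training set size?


Test set = 4080 * 35% = 1428. Training set = 4080 - 1428 = 2652.

2652


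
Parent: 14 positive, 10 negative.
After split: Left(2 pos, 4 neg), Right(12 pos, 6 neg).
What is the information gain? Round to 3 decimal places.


H(parent) = 0.9799. H(left) = 0.9183, H(right) = 0.9183. Weighted = (6/24)*0.9183 + (18/24)*0.9183 = 0.9183. IG = 0.9799 - 0.9183 = 0.0616, which rounds to 0.062.

0.062


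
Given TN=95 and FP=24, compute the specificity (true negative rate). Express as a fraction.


Specificity = TN / (TN + FP) = 95 / 119 = 95/119.

95/119


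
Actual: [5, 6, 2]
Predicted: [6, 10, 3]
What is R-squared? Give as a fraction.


Mean(y) = 13/3. SS_res = 18. SS_tot = 26/3. R^2 = 1 - 18/(26/3) = -14/13.

-14/13


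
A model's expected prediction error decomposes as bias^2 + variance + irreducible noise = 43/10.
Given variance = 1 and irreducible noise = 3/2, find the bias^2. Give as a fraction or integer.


Total error = bias^2 + variance + irreducible noise. So bias^2 = 43/10 - 1 - 3/2 = 9/5.

9/5


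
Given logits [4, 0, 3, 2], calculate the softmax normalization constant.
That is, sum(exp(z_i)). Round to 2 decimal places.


Denom = e^4=54.5982 + e^0=1.0000 + e^3=20.0855 + e^2=7.3891. Sum = 83.0728, which rounds to 83.07.

83.07


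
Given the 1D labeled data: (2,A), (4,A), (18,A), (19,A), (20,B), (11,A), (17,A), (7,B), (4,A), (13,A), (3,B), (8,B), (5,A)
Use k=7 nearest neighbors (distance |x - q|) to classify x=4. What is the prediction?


Distances: |2-4|=2, |4-4|=0, |18-4|=14, |19-4|=15, |20-4|=16, |11-4|=7, |17-4|=13, |7-4|=3, |4-4|=0, |13-4|=9, |3-4|=1, |8-4|=4, |5-4|=1. 7 nearest: (4,A), (4,A), (5,A), (3,B), (2,A), (7,B), (8,B). Counts: {'A': 4, 'B': 3}. Majority class: A.

A


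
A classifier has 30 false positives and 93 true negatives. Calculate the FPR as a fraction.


FPR = FP / (FP + TN) = 30 / 123 = 10/41.

10/41


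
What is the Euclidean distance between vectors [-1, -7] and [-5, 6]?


d = sqrt(sum of squared differences). (-1--5)^2=16, (-7-6)^2=169. Sum = 185.

sqrt(185)


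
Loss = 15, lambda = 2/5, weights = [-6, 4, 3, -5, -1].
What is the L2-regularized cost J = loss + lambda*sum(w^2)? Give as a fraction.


L2 sq norm = sum(w^2) = 87. J = 15 + 2/5 * 87 = 249/5.

249/5


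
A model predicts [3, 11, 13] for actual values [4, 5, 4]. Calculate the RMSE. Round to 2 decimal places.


MSE = 39.3333. RMSE = sqrt(39.3333) = 6.27.

6.27


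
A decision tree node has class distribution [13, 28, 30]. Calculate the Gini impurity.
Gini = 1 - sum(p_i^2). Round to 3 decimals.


Total = 71. Proportions: 13/71, 28/71, 30/71. sum(p_i^2) = 0.3676. Gini = 1 - 0.3676 = 0.6324, which rounds to 0.632.

0.632


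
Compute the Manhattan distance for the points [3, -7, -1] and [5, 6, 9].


d = sum of absolute differences: |3-5|=2 + |-7-6|=13 + |-1-9|=10 = 25.

25


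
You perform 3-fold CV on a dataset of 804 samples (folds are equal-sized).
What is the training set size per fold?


Each validation fold has 804/3 = 268 samples. Training set = 804 - 268 = 536.

536


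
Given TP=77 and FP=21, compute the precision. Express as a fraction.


Precision = TP / (TP + FP) = 77 / 98 = 11/14.

11/14


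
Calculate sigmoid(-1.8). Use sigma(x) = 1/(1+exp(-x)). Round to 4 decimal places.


sigma(-1.8) = 1/(1+e^(1.8)) = 1/(1+6.049647) = 1/7.049647 = 0.1419.

0.1419


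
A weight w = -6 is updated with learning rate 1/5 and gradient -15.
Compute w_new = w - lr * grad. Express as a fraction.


w_new = -6 - 1/5 * -15 = -6 - -3 = -3.

-3


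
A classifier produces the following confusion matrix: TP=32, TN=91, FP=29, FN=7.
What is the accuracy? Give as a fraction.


Accuracy = (TP + TN) / (TP + TN + FP + FN) = (32 + 91) / 159 = 41/53.

41/53


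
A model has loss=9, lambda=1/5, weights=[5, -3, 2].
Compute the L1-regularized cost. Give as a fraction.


L1 norm = sum(|w|) = 10. J = 9 + 1/5 * 10 = 11.

11


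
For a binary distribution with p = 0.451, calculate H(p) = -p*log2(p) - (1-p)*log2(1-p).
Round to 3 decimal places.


H = -0.451*log2(0.451) - 0.549*log2(0.549) = 0.993.

0.993


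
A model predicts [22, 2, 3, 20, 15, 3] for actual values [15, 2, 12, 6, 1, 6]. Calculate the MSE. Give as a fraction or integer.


MSE = (1/6) * ((15-22)^2=49 + (2-2)^2=0 + (12-3)^2=81 + (6-20)^2=196 + (1-15)^2=196 + (6-3)^2=9). Sum = 531. MSE = 177/2.

177/2


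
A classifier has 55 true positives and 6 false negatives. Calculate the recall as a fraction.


Recall = TP / (TP + FN) = 55 / 61 = 55/61.

55/61


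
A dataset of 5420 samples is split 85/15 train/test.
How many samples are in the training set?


Test set = 5420 * 15% = 813. Training set = 5420 - 813 = 4607.

4607


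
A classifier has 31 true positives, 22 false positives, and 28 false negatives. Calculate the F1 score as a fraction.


Precision = 31/53 = 31/53. Recall = 31/59 = 31/59. F1 = 2*P*R/(P+R) = 31/56.

31/56


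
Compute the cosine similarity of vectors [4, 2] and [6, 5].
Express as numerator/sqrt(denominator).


dot = 34. |a|^2 = 20, |b|^2 = 61. cos = 34/sqrt(1220).

34/sqrt(1220)


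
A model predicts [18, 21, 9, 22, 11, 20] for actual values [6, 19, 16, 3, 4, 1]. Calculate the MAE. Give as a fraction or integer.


MAE = (1/6) * (|6-18|=12 + |19-21|=2 + |16-9|=7 + |3-22|=19 + |4-11|=7 + |1-20|=19). Sum = 66. MAE = 11.

11


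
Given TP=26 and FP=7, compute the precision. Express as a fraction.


Precision = TP / (TP + FP) = 26 / 33 = 26/33.

26/33


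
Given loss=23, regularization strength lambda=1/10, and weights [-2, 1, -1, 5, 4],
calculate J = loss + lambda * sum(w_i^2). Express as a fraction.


L2 sq norm = sum(w^2) = 47. J = 23 + 1/10 * 47 = 277/10.

277/10


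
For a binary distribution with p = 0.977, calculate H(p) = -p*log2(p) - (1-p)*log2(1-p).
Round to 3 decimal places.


H = -0.977*log2(0.977) - 0.023*log2(0.023) = 0.158.

0.158


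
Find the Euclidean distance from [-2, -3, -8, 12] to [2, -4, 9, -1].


d = sqrt(sum of squared differences). (-2-2)^2=16, (-3--4)^2=1, (-8-9)^2=289, (12--1)^2=169. Sum = 475.

sqrt(475)


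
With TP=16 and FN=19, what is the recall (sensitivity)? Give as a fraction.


Recall = TP / (TP + FN) = 16 / 35 = 16/35.

16/35


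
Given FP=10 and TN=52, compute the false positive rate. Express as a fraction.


FPR = FP / (FP + TN) = 10 / 62 = 5/31.

5/31


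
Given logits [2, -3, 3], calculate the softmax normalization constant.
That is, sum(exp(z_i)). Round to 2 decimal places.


Denom = e^2=7.3891 + e^-3=0.0498 + e^3=20.0855. Sum = 27.5244, which rounds to 27.52.

27.52


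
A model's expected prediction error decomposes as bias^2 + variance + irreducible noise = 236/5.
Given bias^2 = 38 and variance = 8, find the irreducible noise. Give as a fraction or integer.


Total error = bias^2 + variance + irreducible noise. So irreducible noise = 236/5 - 38 - 8 = 6/5.

6/5


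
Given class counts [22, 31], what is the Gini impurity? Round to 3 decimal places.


Total = 53. Proportions: 22/53, 31/53. sum(p_i^2) = 0.5144. Gini = 1 - 0.5144 = 0.4856, which rounds to 0.486.

0.486


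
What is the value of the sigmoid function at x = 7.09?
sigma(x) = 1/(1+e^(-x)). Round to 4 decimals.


sigma(7.09) = 1/(1+e^(-7.09)) = 1/(1+0.000833) = 1/1.000833 = 0.9992.

0.9992


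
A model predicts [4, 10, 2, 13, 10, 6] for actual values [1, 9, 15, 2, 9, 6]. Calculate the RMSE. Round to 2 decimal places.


MSE = 50.1667. RMSE = sqrt(50.1667) = 7.08.

7.08


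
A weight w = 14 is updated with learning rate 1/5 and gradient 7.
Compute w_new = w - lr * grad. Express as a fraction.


w_new = 14 - 1/5 * 7 = 14 - 7/5 = 63/5.

63/5


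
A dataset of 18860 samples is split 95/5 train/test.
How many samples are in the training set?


Test set = 18860 * 5% = 943. Training set = 18860 - 943 = 17917.

17917


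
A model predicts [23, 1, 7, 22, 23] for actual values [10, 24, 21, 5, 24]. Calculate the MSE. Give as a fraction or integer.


MSE = (1/5) * ((10-23)^2=169 + (24-1)^2=529 + (21-7)^2=196 + (5-22)^2=289 + (24-23)^2=1). Sum = 1184. MSE = 1184/5.

1184/5


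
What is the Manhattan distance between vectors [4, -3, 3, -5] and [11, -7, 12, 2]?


d = sum of absolute differences: |4-11|=7 + |-3--7|=4 + |3-12|=9 + |-5-2|=7 = 27.

27


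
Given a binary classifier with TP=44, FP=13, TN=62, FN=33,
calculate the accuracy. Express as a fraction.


Accuracy = (TP + TN) / (TP + TN + FP + FN) = (44 + 62) / 152 = 53/76.

53/76


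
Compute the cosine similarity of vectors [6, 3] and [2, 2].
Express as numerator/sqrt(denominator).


dot = 18. |a|^2 = 45, |b|^2 = 8. cos = 18/sqrt(360).

18/sqrt(360)


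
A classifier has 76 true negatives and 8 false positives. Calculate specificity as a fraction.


Specificity = TN / (TN + FP) = 76 / 84 = 19/21.

19/21


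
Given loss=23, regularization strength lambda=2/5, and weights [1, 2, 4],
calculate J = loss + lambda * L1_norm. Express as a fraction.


L1 norm = sum(|w|) = 7. J = 23 + 2/5 * 7 = 129/5.

129/5


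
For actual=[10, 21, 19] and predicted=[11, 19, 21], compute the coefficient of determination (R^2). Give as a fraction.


Mean(y) = 50/3. SS_res = 9. SS_tot = 206/3. R^2 = 1 - 9/(206/3) = 179/206.

179/206


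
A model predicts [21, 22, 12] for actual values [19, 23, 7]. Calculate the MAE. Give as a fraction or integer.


MAE = (1/3) * (|19-21|=2 + |23-22|=1 + |7-12|=5). Sum = 8. MAE = 8/3.

8/3


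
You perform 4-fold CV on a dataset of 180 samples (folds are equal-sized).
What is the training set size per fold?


Each validation fold has 180/4 = 45 samples. Training set = 180 - 45 = 135.

135


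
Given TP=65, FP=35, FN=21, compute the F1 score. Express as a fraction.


Precision = 65/100 = 13/20. Recall = 65/86 = 65/86. F1 = 2*P*R/(P+R) = 65/93.

65/93


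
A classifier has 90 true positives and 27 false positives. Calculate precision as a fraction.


Precision = TP / (TP + FP) = 90 / 117 = 10/13.

10/13


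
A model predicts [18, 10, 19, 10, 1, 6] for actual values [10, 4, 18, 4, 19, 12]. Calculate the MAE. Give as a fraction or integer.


MAE = (1/6) * (|10-18|=8 + |4-10|=6 + |18-19|=1 + |4-10|=6 + |19-1|=18 + |12-6|=6). Sum = 45. MAE = 15/2.

15/2


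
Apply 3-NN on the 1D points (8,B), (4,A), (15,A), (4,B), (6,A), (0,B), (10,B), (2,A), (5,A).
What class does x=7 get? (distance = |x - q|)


Distances: |8-7|=1, |4-7|=3, |15-7|=8, |4-7|=3, |6-7|=1, |0-7|=7, |10-7|=3, |2-7|=5, |5-7|=2. 3 nearest: (6,A), (8,B), (5,A). Counts: {'A': 2, 'B': 1}. Majority class: A.

A


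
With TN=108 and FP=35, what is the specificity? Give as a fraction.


Specificity = TN / (TN + FP) = 108 / 143 = 108/143.

108/143


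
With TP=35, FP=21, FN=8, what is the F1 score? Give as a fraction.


Precision = 35/56 = 5/8. Recall = 35/43 = 35/43. F1 = 2*P*R/(P+R) = 70/99.

70/99


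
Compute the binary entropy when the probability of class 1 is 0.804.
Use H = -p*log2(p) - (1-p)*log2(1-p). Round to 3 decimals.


H = -0.804*log2(0.804) - 0.196*log2(0.196) = 0.714.

0.714


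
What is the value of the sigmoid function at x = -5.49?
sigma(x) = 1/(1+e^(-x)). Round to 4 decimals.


sigma(-5.49) = 1/(1+e^(5.49)) = 1/(1+242.257207) = 1/243.257207 = 0.0041.

0.0041


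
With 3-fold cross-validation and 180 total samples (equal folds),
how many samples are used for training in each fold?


Each validation fold has 180/3 = 60 samples. Training set = 180 - 60 = 120.

120


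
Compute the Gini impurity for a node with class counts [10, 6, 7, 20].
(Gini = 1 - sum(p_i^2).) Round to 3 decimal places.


Total = 43. Proportions: 10/43, 6/43, 7/43, 20/43. sum(p_i^2) = 0.3164. Gini = 1 - 0.3164 = 0.6836, which rounds to 0.684.

0.684


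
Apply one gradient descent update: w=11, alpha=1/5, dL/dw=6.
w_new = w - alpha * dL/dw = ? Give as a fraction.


w_new = 11 - 1/5 * 6 = 11 - 6/5 = 49/5.

49/5


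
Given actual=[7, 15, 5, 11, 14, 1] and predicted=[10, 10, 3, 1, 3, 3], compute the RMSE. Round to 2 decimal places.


MSE = 43.8333. RMSE = sqrt(43.8333) = 6.62.

6.62


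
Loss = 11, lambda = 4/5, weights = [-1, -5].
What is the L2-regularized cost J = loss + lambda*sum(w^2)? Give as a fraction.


L2 sq norm = sum(w^2) = 26. J = 11 + 4/5 * 26 = 159/5.

159/5


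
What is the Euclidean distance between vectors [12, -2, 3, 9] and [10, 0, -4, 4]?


d = sqrt(sum of squared differences). (12-10)^2=4, (-2-0)^2=4, (3--4)^2=49, (9-4)^2=25. Sum = 82.

sqrt(82)


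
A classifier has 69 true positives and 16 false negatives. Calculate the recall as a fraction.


Recall = TP / (TP + FN) = 69 / 85 = 69/85.

69/85


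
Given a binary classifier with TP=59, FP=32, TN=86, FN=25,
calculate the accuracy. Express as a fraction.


Accuracy = (TP + TN) / (TP + TN + FP + FN) = (59 + 86) / 202 = 145/202.

145/202


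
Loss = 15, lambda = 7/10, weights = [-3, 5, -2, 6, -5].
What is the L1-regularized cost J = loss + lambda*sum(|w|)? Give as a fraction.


L1 norm = sum(|w|) = 21. J = 15 + 7/10 * 21 = 297/10.

297/10


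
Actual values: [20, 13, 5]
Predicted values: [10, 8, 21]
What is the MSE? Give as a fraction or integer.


MSE = (1/3) * ((20-10)^2=100 + (13-8)^2=25 + (5-21)^2=256). Sum = 381. MSE = 127.

127


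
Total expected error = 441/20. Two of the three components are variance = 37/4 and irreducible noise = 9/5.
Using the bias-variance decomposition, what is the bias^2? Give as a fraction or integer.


Total error = bias^2 + variance + irreducible noise. So bias^2 = 441/20 - 37/4 - 9/5 = 11.

11


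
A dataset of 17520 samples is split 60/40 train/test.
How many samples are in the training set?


Test set = 17520 * 40% = 7008. Training set = 17520 - 7008 = 10512.

10512


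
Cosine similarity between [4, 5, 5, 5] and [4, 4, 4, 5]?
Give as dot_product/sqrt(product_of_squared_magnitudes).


dot = 81. |a|^2 = 91, |b|^2 = 73. cos = 81/sqrt(6643).

81/sqrt(6643)


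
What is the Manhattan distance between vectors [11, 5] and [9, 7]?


d = sum of absolute differences: |11-9|=2 + |5-7|=2 = 4.

4


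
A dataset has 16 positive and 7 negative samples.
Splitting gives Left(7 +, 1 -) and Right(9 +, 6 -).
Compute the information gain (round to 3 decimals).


H(parent) = 0.8865. H(left) = 0.5436, H(right) = 0.9710. Weighted = (8/23)*0.5436 + (15/23)*0.9710 = 0.8223. IG = 0.8865 - 0.8223 = 0.0642, which rounds to 0.064.

0.064


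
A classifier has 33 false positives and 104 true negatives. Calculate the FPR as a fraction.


FPR = FP / (FP + TN) = 33 / 137 = 33/137.

33/137


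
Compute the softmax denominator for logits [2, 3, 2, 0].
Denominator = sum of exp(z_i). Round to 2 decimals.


Denom = e^2=7.3891 + e^3=20.0855 + e^2=7.3891 + e^0=1.0000. Sum = 35.8637, which rounds to 35.86.

35.86


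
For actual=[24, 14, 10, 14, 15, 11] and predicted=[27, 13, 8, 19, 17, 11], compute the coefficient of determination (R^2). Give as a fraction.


Mean(y) = 44/3. SS_res = 43. SS_tot = 370/3. R^2 = 1 - 43/(370/3) = 241/370.

241/370


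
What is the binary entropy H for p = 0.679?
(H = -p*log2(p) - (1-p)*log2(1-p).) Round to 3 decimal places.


H = -0.679*log2(0.679) - 0.321*log2(0.321) = 0.905.

0.905


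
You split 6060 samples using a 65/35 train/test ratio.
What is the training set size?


Test set = 6060 * 35% = 2121. Training set = 6060 - 2121 = 3939.

3939


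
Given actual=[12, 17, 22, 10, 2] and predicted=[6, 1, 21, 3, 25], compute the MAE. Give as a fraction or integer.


MAE = (1/5) * (|12-6|=6 + |17-1|=16 + |22-21|=1 + |10-3|=7 + |2-25|=23). Sum = 53. MAE = 53/5.

53/5


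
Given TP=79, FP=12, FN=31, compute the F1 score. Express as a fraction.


Precision = 79/91 = 79/91. Recall = 79/110 = 79/110. F1 = 2*P*R/(P+R) = 158/201.

158/201


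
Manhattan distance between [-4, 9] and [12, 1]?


d = sum of absolute differences: |-4-12|=16 + |9-1|=8 = 24.

24


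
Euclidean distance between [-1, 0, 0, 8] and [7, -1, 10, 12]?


d = sqrt(sum of squared differences). (-1-7)^2=64, (0--1)^2=1, (0-10)^2=100, (8-12)^2=16. Sum = 181.

sqrt(181)


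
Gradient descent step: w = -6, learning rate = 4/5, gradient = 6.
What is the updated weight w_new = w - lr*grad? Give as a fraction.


w_new = -6 - 4/5 * 6 = -6 - 24/5 = -54/5.

-54/5


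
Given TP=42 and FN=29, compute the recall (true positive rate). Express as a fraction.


Recall = TP / (TP + FN) = 42 / 71 = 42/71.

42/71


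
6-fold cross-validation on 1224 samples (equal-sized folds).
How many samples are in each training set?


Each validation fold has 1224/6 = 204 samples. Training set = 1224 - 204 = 1020.

1020


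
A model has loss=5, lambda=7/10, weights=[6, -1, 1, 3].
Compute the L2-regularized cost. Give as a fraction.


L2 sq norm = sum(w^2) = 47. J = 5 + 7/10 * 47 = 379/10.

379/10


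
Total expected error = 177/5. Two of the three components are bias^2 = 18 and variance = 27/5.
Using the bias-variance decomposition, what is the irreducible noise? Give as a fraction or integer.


Total error = bias^2 + variance + irreducible noise. So irreducible noise = 177/5 - 18 - 27/5 = 12.

12


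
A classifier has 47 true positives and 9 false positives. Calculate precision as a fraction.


Precision = TP / (TP + FP) = 47 / 56 = 47/56.

47/56


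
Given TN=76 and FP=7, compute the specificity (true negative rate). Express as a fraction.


Specificity = TN / (TN + FP) = 76 / 83 = 76/83.

76/83


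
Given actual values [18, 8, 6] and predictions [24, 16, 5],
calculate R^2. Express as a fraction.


Mean(y) = 32/3. SS_res = 101. SS_tot = 248/3. R^2 = 1 - 101/(248/3) = -55/248.

-55/248


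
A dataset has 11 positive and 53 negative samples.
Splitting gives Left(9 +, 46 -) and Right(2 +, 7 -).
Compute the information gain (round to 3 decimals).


H(parent) = 0.6620. H(left) = 0.6429, H(right) = 0.7642. Weighted = (55/64)*0.6429 + (9/64)*0.7642 = 0.6600. IG = 0.6620 - 0.6600 = 0.0020, which rounds to 0.002.

0.002


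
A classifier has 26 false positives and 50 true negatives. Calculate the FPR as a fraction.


FPR = FP / (FP + TN) = 26 / 76 = 13/38.

13/38


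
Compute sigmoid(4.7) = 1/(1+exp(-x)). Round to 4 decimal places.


sigma(4.7) = 1/(1+e^(-4.7)) = 1/(1+0.009095) = 1/1.009095 = 0.9910.

0.9910


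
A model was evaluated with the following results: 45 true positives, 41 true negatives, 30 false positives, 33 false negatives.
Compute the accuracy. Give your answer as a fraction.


Accuracy = (TP + TN) / (TP + TN + FP + FN) = (45 + 41) / 149 = 86/149.

86/149


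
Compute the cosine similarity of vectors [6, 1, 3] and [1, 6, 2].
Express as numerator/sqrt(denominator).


dot = 18. |a|^2 = 46, |b|^2 = 41. cos = 18/sqrt(1886).

18/sqrt(1886)


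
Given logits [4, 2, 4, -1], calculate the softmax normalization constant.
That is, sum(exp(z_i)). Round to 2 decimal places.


Denom = e^4=54.5982 + e^2=7.3891 + e^4=54.5982 + e^-1=0.3679. Sum = 116.9534, which rounds to 116.95.

116.95


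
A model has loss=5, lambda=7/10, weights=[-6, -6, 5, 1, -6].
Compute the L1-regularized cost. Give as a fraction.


L1 norm = sum(|w|) = 24. J = 5 + 7/10 * 24 = 109/5.

109/5


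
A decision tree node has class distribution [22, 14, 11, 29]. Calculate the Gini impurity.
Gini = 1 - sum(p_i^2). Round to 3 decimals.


Total = 76. Proportions: 22/76, 14/76, 11/76, 29/76. sum(p_i^2) = 0.2843. Gini = 1 - 0.2843 = 0.7157, which rounds to 0.716.

0.716


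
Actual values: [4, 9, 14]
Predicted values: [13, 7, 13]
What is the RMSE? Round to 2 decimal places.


MSE = 28.6667. RMSE = sqrt(28.6667) = 5.35.

5.35


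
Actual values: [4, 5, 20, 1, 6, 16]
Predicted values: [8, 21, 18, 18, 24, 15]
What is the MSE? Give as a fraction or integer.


MSE = (1/6) * ((4-8)^2=16 + (5-21)^2=256 + (20-18)^2=4 + (1-18)^2=289 + (6-24)^2=324 + (16-15)^2=1). Sum = 890. MSE = 445/3.

445/3


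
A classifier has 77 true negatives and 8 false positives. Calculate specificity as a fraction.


Specificity = TN / (TN + FP) = 77 / 85 = 77/85.

77/85


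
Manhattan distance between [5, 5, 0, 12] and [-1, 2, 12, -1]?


d = sum of absolute differences: |5--1|=6 + |5-2|=3 + |0-12|=12 + |12--1|=13 = 34.

34


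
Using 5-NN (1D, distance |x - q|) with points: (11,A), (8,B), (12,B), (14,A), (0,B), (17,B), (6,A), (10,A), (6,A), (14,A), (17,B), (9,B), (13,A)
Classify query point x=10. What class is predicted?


Distances: |11-10|=1, |8-10|=2, |12-10|=2, |14-10|=4, |0-10|=10, |17-10|=7, |6-10|=4, |10-10|=0, |6-10|=4, |14-10|=4, |17-10|=7, |9-10|=1, |13-10|=3. 5 nearest: (10,A), (11,A), (9,B), (8,B), (12,B). Counts: {'A': 2, 'B': 3}. Majority class: B.

B


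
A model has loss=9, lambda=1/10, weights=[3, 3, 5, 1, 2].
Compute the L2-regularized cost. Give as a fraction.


L2 sq norm = sum(w^2) = 48. J = 9 + 1/10 * 48 = 69/5.

69/5


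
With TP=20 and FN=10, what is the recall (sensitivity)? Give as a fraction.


Recall = TP / (TP + FN) = 20 / 30 = 2/3.

2/3


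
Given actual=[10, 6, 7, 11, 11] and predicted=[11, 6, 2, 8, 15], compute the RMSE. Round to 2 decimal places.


MSE = 10.2000. RMSE = sqrt(10.2000) = 3.19.

3.19


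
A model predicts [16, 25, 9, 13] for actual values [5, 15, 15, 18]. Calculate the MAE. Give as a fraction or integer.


MAE = (1/4) * (|5-16|=11 + |15-25|=10 + |15-9|=6 + |18-13|=5). Sum = 32. MAE = 8.

8


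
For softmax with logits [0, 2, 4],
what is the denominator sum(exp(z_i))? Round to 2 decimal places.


Denom = e^0=1.0000 + e^2=7.3891 + e^4=54.5982. Sum = 62.9873, which rounds to 62.99.

62.99


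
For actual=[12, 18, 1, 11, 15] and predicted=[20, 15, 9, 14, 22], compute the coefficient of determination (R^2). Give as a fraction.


Mean(y) = 57/5. SS_res = 195. SS_tot = 826/5. R^2 = 1 - 195/(826/5) = -149/826.

-149/826


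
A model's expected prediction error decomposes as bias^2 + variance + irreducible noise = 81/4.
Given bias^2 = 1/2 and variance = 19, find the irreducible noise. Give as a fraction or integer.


Total error = bias^2 + variance + irreducible noise. So irreducible noise = 81/4 - 1/2 - 19 = 3/4.

3/4


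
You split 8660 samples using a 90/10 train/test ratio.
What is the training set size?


Test set = 8660 * 10% = 866. Training set = 8660 - 866 = 7794.

7794


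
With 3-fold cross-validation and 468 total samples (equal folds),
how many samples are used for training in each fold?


Each validation fold has 468/3 = 156 samples. Training set = 468 - 156 = 312.

312


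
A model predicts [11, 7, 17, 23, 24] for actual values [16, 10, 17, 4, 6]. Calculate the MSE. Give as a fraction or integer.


MSE = (1/5) * ((16-11)^2=25 + (10-7)^2=9 + (17-17)^2=0 + (4-23)^2=361 + (6-24)^2=324). Sum = 719. MSE = 719/5.

719/5


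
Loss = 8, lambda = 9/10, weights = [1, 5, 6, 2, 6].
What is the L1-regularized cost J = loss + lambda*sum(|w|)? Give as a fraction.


L1 norm = sum(|w|) = 20. J = 8 + 9/10 * 20 = 26.

26


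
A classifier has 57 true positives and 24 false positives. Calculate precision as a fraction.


Precision = TP / (TP + FP) = 57 / 81 = 19/27.

19/27


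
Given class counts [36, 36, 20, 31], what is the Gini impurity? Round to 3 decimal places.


Total = 123. Proportions: 36/123, 36/123, 20/123, 31/123. sum(p_i^2) = 0.2613. Gini = 1 - 0.2613 = 0.7387, which rounds to 0.739.

0.739


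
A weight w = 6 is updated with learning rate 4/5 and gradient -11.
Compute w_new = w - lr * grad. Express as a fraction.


w_new = 6 - 4/5 * -11 = 6 - -44/5 = 74/5.

74/5


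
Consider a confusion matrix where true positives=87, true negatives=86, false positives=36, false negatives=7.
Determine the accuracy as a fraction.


Accuracy = (TP + TN) / (TP + TN + FP + FN) = (87 + 86) / 216 = 173/216.

173/216


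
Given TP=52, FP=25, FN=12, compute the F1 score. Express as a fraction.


Precision = 52/77 = 52/77. Recall = 52/64 = 13/16. F1 = 2*P*R/(P+R) = 104/141.

104/141


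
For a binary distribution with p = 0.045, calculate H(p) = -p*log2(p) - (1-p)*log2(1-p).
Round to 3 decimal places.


H = -0.045*log2(0.045) - 0.955*log2(0.955) = 0.265.

0.265


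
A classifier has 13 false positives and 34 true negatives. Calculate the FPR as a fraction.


FPR = FP / (FP + TN) = 13 / 47 = 13/47.

13/47


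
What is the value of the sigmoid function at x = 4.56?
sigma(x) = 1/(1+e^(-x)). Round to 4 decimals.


sigma(4.56) = 1/(1+e^(-4.56)) = 1/(1+0.010462) = 1/1.010462 = 0.9896.

0.9896


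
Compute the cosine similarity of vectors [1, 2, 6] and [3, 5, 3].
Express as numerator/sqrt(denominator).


dot = 31. |a|^2 = 41, |b|^2 = 43. cos = 31/sqrt(1763).

31/sqrt(1763)


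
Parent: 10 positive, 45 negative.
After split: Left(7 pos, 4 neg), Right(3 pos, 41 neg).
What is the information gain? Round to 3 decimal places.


H(parent) = 0.6840. H(left) = 0.9457, H(right) = 0.3591. Weighted = (11/55)*0.9457 + (44/55)*0.3591 = 0.4764. IG = 0.6840 - 0.4764 = 0.2076, which rounds to 0.208.

0.208


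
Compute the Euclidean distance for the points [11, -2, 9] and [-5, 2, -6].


d = sqrt(sum of squared differences). (11--5)^2=256, (-2-2)^2=16, (9--6)^2=225. Sum = 497.

sqrt(497)


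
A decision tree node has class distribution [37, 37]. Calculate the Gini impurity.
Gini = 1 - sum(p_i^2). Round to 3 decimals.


Total = 74. Proportions: 37/74, 37/74. sum(p_i^2) = 0.5000. Gini = 1 - 0.5000 = 0.5000, which rounds to 0.500.

0.500


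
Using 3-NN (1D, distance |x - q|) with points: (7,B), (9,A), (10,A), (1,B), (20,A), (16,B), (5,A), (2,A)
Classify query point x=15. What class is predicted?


Distances: |7-15|=8, |9-15|=6, |10-15|=5, |1-15|=14, |20-15|=5, |16-15|=1, |5-15|=10, |2-15|=13. 3 nearest: (16,B), (10,A), (20,A). Counts: {'B': 1, 'A': 2}. Majority class: A.

A


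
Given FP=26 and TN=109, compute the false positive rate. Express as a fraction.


FPR = FP / (FP + TN) = 26 / 135 = 26/135.

26/135


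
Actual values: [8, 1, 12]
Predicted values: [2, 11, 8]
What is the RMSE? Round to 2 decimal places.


MSE = 50.6667. RMSE = sqrt(50.6667) = 7.12.

7.12


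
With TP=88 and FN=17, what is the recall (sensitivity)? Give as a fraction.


Recall = TP / (TP + FN) = 88 / 105 = 88/105.

88/105


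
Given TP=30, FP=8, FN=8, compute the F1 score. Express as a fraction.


Precision = 30/38 = 15/19. Recall = 30/38 = 15/19. F1 = 2*P*R/(P+R) = 15/19.

15/19


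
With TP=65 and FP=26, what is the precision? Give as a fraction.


Precision = TP / (TP + FP) = 65 / 91 = 5/7.

5/7


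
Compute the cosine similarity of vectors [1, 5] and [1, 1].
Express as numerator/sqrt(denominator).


dot = 6. |a|^2 = 26, |b|^2 = 2. cos = 6/sqrt(52).

6/sqrt(52)


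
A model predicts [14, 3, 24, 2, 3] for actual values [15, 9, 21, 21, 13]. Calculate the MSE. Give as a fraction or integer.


MSE = (1/5) * ((15-14)^2=1 + (9-3)^2=36 + (21-24)^2=9 + (21-2)^2=361 + (13-3)^2=100). Sum = 507. MSE = 507/5.

507/5


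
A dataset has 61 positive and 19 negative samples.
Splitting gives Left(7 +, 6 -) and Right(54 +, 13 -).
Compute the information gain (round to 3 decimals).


H(parent) = 0.7909. H(left) = 0.9957, H(right) = 0.7098. Weighted = (13/80)*0.9957 + (67/80)*0.7098 = 0.7563. IG = 0.7909 - 0.7563 = 0.0346, which rounds to 0.035.

0.035


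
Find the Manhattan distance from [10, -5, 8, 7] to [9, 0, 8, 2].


d = sum of absolute differences: |10-9|=1 + |-5-0|=5 + |8-8|=0 + |7-2|=5 = 11.

11


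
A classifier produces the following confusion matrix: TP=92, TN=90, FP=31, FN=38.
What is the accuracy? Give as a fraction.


Accuracy = (TP + TN) / (TP + TN + FP + FN) = (92 + 90) / 251 = 182/251.

182/251


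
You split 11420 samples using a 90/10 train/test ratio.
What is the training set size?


Test set = 11420 * 10% = 1142. Training set = 11420 - 1142 = 10278.

10278


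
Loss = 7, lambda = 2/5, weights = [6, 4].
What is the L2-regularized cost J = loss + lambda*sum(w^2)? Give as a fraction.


L2 sq norm = sum(w^2) = 52. J = 7 + 2/5 * 52 = 139/5.

139/5


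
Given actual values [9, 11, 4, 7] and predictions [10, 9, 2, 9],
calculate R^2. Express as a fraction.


Mean(y) = 31/4. SS_res = 13. SS_tot = 107/4. R^2 = 1 - 13/(107/4) = 55/107.

55/107


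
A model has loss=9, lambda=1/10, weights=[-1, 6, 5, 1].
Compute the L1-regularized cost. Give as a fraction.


L1 norm = sum(|w|) = 13. J = 9 + 1/10 * 13 = 103/10.

103/10


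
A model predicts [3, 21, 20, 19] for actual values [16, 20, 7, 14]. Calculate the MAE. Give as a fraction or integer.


MAE = (1/4) * (|16-3|=13 + |20-21|=1 + |7-20|=13 + |14-19|=5). Sum = 32. MAE = 8.

8


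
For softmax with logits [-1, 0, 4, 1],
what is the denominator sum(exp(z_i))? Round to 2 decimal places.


Denom = e^-1=0.3679 + e^0=1.0000 + e^4=54.5982 + e^1=2.7183. Sum = 58.6844, which rounds to 58.68.

58.68


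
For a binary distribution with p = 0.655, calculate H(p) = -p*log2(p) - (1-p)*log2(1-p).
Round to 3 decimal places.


H = -0.655*log2(0.655) - 0.345*log2(0.345) = 0.930.

0.930


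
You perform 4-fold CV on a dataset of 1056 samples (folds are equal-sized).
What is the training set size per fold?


Each validation fold has 1056/4 = 264 samples. Training set = 1056 - 264 = 792.

792


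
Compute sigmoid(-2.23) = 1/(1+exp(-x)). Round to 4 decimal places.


sigma(-2.23) = 1/(1+e^(2.23)) = 1/(1+9.299866) = 1/10.299866 = 0.0971.

0.0971


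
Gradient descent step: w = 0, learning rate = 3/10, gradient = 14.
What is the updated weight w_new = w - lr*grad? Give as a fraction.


w_new = 0 - 3/10 * 14 = 0 - 21/5 = -21/5.

-21/5


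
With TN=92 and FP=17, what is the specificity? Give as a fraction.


Specificity = TN / (TN + FP) = 92 / 109 = 92/109.

92/109


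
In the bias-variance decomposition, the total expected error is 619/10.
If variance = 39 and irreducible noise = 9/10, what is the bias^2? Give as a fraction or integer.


Total error = bias^2 + variance + irreducible noise. So bias^2 = 619/10 - 39 - 9/10 = 22.

22


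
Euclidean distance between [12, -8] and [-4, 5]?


d = sqrt(sum of squared differences). (12--4)^2=256, (-8-5)^2=169. Sum = 425.

sqrt(425)


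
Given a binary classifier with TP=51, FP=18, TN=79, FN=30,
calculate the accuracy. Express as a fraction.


Accuracy = (TP + TN) / (TP + TN + FP + FN) = (51 + 79) / 178 = 65/89.

65/89


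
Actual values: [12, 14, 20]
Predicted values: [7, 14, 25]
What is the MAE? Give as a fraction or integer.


MAE = (1/3) * (|12-7|=5 + |14-14|=0 + |20-25|=5). Sum = 10. MAE = 10/3.

10/3


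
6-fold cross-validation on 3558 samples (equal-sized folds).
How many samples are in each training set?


Each validation fold has 3558/6 = 593 samples. Training set = 3558 - 593 = 2965.

2965


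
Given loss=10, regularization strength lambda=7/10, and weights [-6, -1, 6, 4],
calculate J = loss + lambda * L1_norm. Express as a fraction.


L1 norm = sum(|w|) = 17. J = 10 + 7/10 * 17 = 219/10.

219/10


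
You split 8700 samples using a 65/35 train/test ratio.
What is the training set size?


Test set = 8700 * 35% = 3045. Training set = 8700 - 3045 = 5655.

5655


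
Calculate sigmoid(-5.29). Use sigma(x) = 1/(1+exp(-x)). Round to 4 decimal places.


sigma(-5.29) = 1/(1+e^(5.29)) = 1/(1+198.343425) = 1/199.343425 = 0.0050.

0.0050


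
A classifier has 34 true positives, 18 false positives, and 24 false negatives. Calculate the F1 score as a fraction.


Precision = 34/52 = 17/26. Recall = 34/58 = 17/29. F1 = 2*P*R/(P+R) = 34/55.

34/55


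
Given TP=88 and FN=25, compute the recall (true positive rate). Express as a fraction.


Recall = TP / (TP + FN) = 88 / 113 = 88/113.

88/113


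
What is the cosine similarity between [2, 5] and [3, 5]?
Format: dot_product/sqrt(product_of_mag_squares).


dot = 31. |a|^2 = 29, |b|^2 = 34. cos = 31/sqrt(986).

31/sqrt(986)


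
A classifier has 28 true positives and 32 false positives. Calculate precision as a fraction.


Precision = TP / (TP + FP) = 28 / 60 = 7/15.

7/15


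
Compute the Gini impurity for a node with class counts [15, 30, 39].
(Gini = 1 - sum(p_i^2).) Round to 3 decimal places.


Total = 84. Proportions: 15/84, 30/84, 39/84. sum(p_i^2) = 0.3750. Gini = 1 - 0.3750 = 0.6250, which rounds to 0.625.

0.625


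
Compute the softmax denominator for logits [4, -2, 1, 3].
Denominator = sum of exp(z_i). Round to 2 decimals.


Denom = e^4=54.5982 + e^-2=0.1353 + e^1=2.7183 + e^3=20.0855. Sum = 77.5373, which rounds to 77.54.

77.54


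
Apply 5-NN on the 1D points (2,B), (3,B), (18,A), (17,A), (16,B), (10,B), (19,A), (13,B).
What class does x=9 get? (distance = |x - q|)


Distances: |2-9|=7, |3-9|=6, |18-9|=9, |17-9|=8, |16-9|=7, |10-9|=1, |19-9|=10, |13-9|=4. 5 nearest: (10,B), (13,B), (3,B), (2,B), (16,B). Counts: {'B': 5}. Majority class: B.

B


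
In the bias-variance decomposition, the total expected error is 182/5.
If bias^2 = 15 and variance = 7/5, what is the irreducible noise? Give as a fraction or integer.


Total error = bias^2 + variance + irreducible noise. So irreducible noise = 182/5 - 15 - 7/5 = 20.

20


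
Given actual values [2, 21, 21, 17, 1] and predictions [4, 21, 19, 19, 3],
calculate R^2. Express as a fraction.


Mean(y) = 62/5. SS_res = 16. SS_tot = 2036/5. R^2 = 1 - 16/(2036/5) = 489/509.

489/509


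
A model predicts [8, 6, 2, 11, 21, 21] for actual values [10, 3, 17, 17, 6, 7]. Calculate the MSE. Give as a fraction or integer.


MSE = (1/6) * ((10-8)^2=4 + (3-6)^2=9 + (17-2)^2=225 + (17-11)^2=36 + (6-21)^2=225 + (7-21)^2=196). Sum = 695. MSE = 695/6.

695/6


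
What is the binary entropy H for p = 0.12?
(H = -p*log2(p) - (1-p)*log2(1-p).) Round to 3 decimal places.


H = -0.12*log2(0.12) - 0.88*log2(0.88) = 0.529.

0.529


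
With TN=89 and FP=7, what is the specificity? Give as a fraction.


Specificity = TN / (TN + FP) = 89 / 96 = 89/96.

89/96


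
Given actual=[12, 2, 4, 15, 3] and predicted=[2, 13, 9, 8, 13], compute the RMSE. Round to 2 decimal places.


MSE = 79.0000. RMSE = sqrt(79.0000) = 8.89.

8.89


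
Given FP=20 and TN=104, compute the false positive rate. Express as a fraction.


FPR = FP / (FP + TN) = 20 / 124 = 5/31.

5/31


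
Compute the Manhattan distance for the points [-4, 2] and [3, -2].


d = sum of absolute differences: |-4-3|=7 + |2--2|=4 = 11.

11


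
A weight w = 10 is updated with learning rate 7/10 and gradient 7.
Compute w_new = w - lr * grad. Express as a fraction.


w_new = 10 - 7/10 * 7 = 10 - 49/10 = 51/10.

51/10


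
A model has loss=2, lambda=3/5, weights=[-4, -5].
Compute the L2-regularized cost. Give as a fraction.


L2 sq norm = sum(w^2) = 41. J = 2 + 3/5 * 41 = 133/5.

133/5


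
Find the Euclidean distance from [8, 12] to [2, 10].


d = sqrt(sum of squared differences). (8-2)^2=36, (12-10)^2=4. Sum = 40.

sqrt(40)


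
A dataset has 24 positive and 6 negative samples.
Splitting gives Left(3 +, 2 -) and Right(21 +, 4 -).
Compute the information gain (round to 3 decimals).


H(parent) = 0.7219. H(left) = 0.9710, H(right) = 0.6343. Weighted = (5/30)*0.9710 + (25/30)*0.6343 = 0.6904. IG = 0.7219 - 0.6904 = 0.0315, which rounds to 0.032.

0.032


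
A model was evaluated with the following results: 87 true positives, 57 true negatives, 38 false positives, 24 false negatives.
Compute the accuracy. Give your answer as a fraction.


Accuracy = (TP + TN) / (TP + TN + FP + FN) = (87 + 57) / 206 = 72/103.

72/103


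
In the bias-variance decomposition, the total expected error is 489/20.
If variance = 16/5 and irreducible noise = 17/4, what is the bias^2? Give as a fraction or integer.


Total error = bias^2 + variance + irreducible noise. So bias^2 = 489/20 - 16/5 - 17/4 = 17.

17


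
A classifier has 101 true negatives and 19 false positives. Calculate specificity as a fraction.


Specificity = TN / (TN + FP) = 101 / 120 = 101/120.

101/120


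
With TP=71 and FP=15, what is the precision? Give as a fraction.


Precision = TP / (TP + FP) = 71 / 86 = 71/86.

71/86


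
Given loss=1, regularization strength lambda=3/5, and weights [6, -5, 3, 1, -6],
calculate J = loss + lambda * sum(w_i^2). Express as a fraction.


L2 sq norm = sum(w^2) = 107. J = 1 + 3/5 * 107 = 326/5.

326/5


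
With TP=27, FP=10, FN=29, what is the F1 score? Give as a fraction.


Precision = 27/37 = 27/37. Recall = 27/56 = 27/56. F1 = 2*P*R/(P+R) = 18/31.

18/31


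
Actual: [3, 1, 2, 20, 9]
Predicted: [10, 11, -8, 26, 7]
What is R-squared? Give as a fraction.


Mean(y) = 7. SS_res = 289. SS_tot = 250. R^2 = 1 - 289/(250) = -39/250.

-39/250


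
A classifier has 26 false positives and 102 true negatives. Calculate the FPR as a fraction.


FPR = FP / (FP + TN) = 26 / 128 = 13/64.

13/64


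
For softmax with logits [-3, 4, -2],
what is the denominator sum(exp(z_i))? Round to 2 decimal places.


Denom = e^-3=0.0498 + e^4=54.5982 + e^-2=0.1353. Sum = 54.7833, which rounds to 54.78.

54.78


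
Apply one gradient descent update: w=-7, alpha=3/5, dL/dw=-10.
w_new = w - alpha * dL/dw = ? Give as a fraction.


w_new = -7 - 3/5 * -10 = -7 - -6 = -1.

-1


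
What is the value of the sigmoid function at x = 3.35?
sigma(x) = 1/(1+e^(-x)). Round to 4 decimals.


sigma(3.35) = 1/(1+e^(-3.35)) = 1/(1+0.035084) = 1/1.035084 = 0.9661.

0.9661


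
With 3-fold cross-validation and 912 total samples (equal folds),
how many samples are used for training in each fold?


Each validation fold has 912/3 = 304 samples. Training set = 912 - 304 = 608.

608


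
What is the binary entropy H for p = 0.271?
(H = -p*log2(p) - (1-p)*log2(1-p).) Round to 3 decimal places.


H = -0.271*log2(0.271) - 0.729*log2(0.729) = 0.843.

0.843
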